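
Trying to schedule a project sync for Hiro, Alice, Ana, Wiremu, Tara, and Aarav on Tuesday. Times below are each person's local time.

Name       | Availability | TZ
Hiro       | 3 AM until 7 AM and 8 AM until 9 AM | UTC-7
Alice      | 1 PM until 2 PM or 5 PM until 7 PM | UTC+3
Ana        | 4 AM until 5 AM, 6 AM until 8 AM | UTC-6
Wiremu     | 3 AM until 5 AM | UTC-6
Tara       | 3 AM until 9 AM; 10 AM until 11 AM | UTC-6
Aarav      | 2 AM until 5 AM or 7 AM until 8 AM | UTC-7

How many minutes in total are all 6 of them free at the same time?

Hiro in UTC: 10:00-14:00, 15:00-16:00 (add 7h to convert from UTC-7).
Alice in UTC: 10:00-11:00, 14:00-16:00 (subtract 3h to convert from UTC+3).
Ana in UTC: 10:00-11:00, 12:00-14:00 (add 6h to convert from UTC-6).
Wiremu in UTC: 09:00-11:00 (add 6h to convert from UTC-6).
Tara in UTC: 09:00-15:00, 16:00-17:00 (add 6h to convert from UTC-6).
Aarav in UTC: 09:00-12:00, 14:00-15:00 (add 7h to convert from UTC-7).
Hiro ∩ Alice: 10:00-11:00, 15:00-16:00.
Hiro ∩ Alice ∩ Ana: 10:00-11:00.
Hiro ∩ Alice ∩ Ana ∩ Wiremu: 10:00-11:00.
Hiro ∩ Alice ∩ Ana ∩ Wiremu ∩ Tara: 10:00-11:00.
Hiro ∩ Alice ∩ Ana ∩ Wiremu ∩ Tara ∩ Aarav: 10:00-11:00.
That's a single block of 60 minutes.

60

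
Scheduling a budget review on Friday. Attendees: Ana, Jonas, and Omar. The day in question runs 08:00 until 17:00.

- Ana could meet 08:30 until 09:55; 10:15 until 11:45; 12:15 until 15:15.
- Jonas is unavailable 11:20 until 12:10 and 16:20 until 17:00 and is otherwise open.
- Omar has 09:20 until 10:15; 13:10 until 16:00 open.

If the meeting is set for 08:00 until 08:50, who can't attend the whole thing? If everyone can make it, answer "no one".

Ana free: 08:30-09:55, 10:15-11:45, 12:15-15:15.
Jonas free: 08:00-11:20, 12:10-16:20 (invert busy blocks within the working day).
Omar free: 09:20-10:15, 13:10-16:00.
Ana: not fully free for 08:00-08:50. Jonas: free for 08:00-08:50. Omar: not fully free for 08:00-08:50.

Ana, Omar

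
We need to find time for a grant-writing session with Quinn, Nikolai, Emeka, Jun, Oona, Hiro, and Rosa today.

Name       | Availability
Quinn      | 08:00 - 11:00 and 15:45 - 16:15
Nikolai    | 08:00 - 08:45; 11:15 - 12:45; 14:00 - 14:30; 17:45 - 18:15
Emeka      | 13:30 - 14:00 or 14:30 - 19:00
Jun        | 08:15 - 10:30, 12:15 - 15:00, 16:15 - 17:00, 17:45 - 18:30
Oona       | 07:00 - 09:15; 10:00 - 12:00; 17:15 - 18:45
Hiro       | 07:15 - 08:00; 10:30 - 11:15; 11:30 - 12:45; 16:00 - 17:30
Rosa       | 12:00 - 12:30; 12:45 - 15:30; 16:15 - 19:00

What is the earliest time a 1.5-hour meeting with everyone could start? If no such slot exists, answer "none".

none

Quinn ∩ Nikolai: 08:00-08:45.
Quinn ∩ Nikolai ∩ Emeka: ∅.
Quinn ∩ Nikolai ∩ Emeka ∩ Jun: ∅.
Quinn ∩ Nikolai ∩ Emeka ∩ Jun ∩ Oona: ∅.
Quinn ∩ Nikolai ∩ Emeka ∩ Jun ∩ Oona ∩ Hiro: ∅.
Quinn ∩ Nikolai ∩ Emeka ∩ Jun ∩ Oona ∩ Hiro ∩ Rosa: ∅.
There is no time when everyone is free.
No common window is at least 90 minutes long.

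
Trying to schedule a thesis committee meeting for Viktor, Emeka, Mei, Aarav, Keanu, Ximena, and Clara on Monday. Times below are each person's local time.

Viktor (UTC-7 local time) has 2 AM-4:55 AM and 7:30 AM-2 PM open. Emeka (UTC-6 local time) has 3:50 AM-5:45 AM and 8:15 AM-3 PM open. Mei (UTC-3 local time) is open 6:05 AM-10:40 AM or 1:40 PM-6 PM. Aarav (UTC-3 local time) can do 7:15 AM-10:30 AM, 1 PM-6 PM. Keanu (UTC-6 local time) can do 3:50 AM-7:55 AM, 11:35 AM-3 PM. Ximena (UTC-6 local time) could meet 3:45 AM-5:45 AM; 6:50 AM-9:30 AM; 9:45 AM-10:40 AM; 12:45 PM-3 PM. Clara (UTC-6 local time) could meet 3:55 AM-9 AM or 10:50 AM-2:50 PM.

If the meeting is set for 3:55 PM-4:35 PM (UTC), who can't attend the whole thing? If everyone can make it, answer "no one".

Viktor in UTC: 09:00-11:55, 14:30-21:00 (add 7h to convert from UTC-7).
Emeka in UTC: 09:50-11:45, 14:15-21:00 (add 6h to convert from UTC-6).
Mei in UTC: 09:05-13:40, 16:40-21:00 (add 3h to convert from UTC-3).
Aarav in UTC: 10:15-13:30, 16:00-21:00 (add 3h to convert from UTC-3).
Keanu in UTC: 09:50-13:55, 17:35-21:00 (add 6h to convert from UTC-6).
Ximena in UTC: 09:45-11:45, 12:50-15:30, 15:45-16:40, 18:45-21:00 (add 6h to convert from UTC-6).
Clara in UTC: 09:55-15:00, 16:50-20:50 (add 6h to convert from UTC-6).
Viktor: free for 15:55-16:35. Emeka: free for 15:55-16:35. Mei: not fully free for 15:55-16:35. Aarav: not fully free for 15:55-16:35. Keanu: not fully free for 15:55-16:35. Ximena: free for 15:55-16:35. Clara: not fully free for 15:55-16:35.

Aarav, Clara, Keanu, Mei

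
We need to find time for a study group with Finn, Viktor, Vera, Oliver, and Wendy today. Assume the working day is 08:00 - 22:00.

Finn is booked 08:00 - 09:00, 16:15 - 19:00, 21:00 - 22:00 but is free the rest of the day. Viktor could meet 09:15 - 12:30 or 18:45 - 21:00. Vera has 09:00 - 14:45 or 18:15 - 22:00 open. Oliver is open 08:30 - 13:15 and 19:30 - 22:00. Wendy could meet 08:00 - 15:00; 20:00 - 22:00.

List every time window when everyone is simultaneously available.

Finn free: 09:00-16:15, 19:00-21:00 (invert busy blocks within the working day).
Viktor free: 09:15-12:30, 18:45-21:00.
Vera free: 09:00-14:45, 18:15-22:00.
Oliver free: 08:30-13:15, 19:30-22:00.
Wendy free: 08:00-15:00, 20:00-22:00.
Finn ∩ Viktor: 09:15-12:30, 19:00-21:00.
Finn ∩ Viktor ∩ Vera: 09:15-12:30, 19:00-21:00.
Finn ∩ Viktor ∩ Vera ∩ Oliver: 09:15-12:30, 19:30-21:00.
Finn ∩ Viktor ∩ Vera ∩ Oliver ∩ Wendy: 09:15-12:30, 20:00-21:00.

09:15-12:30, 20:00-21:00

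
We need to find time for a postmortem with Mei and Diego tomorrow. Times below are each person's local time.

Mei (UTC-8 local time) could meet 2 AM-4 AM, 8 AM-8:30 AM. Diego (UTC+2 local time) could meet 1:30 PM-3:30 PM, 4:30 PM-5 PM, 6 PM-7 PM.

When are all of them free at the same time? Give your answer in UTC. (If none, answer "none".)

11:30-12:00, 16:00-16:30

Mei in UTC: 10:00-12:00, 16:00-16:30 (add 8h to convert from UTC-8).
Diego in UTC: 11:30-13:30, 14:30-15:00, 16:00-17:00 (subtract 2h to convert from UTC+2).
Mei ∩ Diego: 11:30-12:00, 16:00-16:30.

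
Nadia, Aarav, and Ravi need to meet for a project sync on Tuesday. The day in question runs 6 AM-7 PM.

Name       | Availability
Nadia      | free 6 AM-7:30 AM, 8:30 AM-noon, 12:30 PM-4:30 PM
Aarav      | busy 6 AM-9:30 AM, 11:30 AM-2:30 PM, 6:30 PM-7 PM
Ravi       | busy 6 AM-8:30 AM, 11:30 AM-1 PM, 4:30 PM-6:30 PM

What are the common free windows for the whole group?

Nadia free: 06:00-07:30, 08:30-12:00, 12:30-16:30.
Aarav free: 09:30-11:30, 14:30-18:30 (invert busy blocks within the working day).
Ravi free: 08:30-11:30, 13:00-16:30, 18:30-19:00 (invert busy blocks within the working day).
Nadia ∩ Aarav: 09:30-11:30, 14:30-16:30.
Nadia ∩ Aarav ∩ Ravi: 09:30-11:30, 14:30-16:30.

09:30-11:30, 14:30-16:30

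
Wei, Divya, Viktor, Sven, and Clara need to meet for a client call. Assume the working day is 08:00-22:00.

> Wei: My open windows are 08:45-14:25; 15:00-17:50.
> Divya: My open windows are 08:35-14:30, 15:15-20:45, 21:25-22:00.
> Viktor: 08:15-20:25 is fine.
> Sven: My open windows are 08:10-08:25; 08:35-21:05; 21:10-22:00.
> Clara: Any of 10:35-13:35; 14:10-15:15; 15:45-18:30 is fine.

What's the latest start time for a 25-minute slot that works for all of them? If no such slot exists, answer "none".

Wei ∩ Divya: 08:45-14:25, 15:15-17:50.
Wei ∩ Divya ∩ Viktor: 08:45-14:25, 15:15-17:50.
Wei ∩ Divya ∩ Viktor ∩ Sven: 08:45-14:25, 15:15-17:50.
Wei ∩ Divya ∩ Viktor ∩ Sven ∩ Clara: 10:35-13:35, 14:10-14:25, 15:45-17:50.
Those are the intersection windows.
The last common window of at least 25 minutes is 15:45-17:50; a 25-minute meeting can start as late as 17:25 and still end by 17:50.

17:25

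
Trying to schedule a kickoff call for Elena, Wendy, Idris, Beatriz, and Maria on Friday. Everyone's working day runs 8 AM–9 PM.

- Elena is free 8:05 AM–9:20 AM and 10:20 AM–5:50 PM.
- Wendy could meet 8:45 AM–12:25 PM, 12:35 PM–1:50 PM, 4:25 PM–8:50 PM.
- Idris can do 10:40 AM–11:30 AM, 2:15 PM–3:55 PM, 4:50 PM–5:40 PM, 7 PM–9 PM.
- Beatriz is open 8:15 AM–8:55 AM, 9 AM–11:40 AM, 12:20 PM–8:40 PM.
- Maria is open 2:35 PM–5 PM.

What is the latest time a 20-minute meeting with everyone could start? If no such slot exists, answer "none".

none

Elena ∩ Wendy: 08:45-09:20, 10:20-12:25, 12:35-13:50, 16:25-17:50.
Elena ∩ Wendy ∩ Idris: 10:40-11:30, 16:50-17:40.
Elena ∩ Wendy ∩ Idris ∩ Beatriz: 10:40-11:30, 16:50-17:40.
Elena ∩ Wendy ∩ Idris ∩ Beatriz ∩ Maria: 16:50-17:00.
No common window is at least 20 minutes long.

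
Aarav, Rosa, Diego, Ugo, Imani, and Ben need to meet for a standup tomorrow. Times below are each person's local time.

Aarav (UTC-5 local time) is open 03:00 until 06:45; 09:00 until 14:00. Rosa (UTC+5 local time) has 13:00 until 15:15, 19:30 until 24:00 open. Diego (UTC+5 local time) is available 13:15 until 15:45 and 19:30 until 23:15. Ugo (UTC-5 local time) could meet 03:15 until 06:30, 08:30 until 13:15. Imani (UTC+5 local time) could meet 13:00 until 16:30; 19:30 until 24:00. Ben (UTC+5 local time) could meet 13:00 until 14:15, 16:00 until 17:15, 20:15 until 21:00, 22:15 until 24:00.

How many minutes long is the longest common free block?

60

Aarav in UTC: 08:00-11:45, 14:00-19:00 (add 5h to convert from UTC-5).
Rosa in UTC: 08:00-10:15, 14:30-19:00 (subtract 5h to convert from UTC+5).
Diego in UTC: 08:15-10:45, 14:30-18:15 (subtract 5h to convert from UTC+5).
Ugo in UTC: 08:15-11:30, 13:30-18:15 (add 5h to convert from UTC-5).
Imani in UTC: 08:00-11:30, 14:30-19:00 (subtract 5h to convert from UTC+5).
Ben in UTC: 08:00-09:15, 11:00-12:15, 15:15-16:00, 17:15-19:00 (subtract 5h to convert from UTC+5).
Aarav ∩ Rosa: 08:00-10:15, 14:30-19:00.
Aarav ∩ Rosa ∩ Diego: 08:15-10:15, 14:30-18:15.
Aarav ∩ Rosa ∩ Diego ∩ Ugo: 08:15-10:15, 14:30-18:15.
Aarav ∩ Rosa ∩ Diego ∩ Ugo ∩ Imani: 08:15-10:15, 14:30-18:15.
Aarav ∩ Rosa ∩ Diego ∩ Ugo ∩ Imani ∩ Ben: 08:15-09:15, 15:15-16:00, 17:15-18:15.
Those are the intersection windows.
The longest is 08:15-09:15 at 60 minutes.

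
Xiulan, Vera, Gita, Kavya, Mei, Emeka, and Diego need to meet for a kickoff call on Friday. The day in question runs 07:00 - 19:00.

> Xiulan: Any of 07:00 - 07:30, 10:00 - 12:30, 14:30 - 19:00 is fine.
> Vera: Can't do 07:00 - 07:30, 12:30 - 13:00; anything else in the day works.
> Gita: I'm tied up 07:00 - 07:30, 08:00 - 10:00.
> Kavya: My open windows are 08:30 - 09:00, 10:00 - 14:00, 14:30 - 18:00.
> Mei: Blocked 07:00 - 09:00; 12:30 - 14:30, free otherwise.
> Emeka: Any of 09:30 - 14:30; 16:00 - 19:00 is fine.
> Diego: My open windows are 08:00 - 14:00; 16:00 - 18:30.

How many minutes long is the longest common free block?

Xiulan free: 07:00-07:30, 10:00-12:30, 14:30-19:00.
Vera free: 07:30-12:30, 13:00-19:00 (invert busy blocks within the working day).
Gita free: 07:30-08:00, 10:00-19:00 (invert busy blocks within the working day).
Kavya free: 08:30-09:00, 10:00-14:00, 14:30-18:00.
Mei free: 09:00-12:30, 14:30-19:00 (invert busy blocks within the working day).
Emeka free: 09:30-14:30, 16:00-19:00.
Diego free: 08:00-14:00, 16:00-18:30.
Xiulan ∩ Vera: 10:00-12:30, 14:30-19:00.
Xiulan ∩ Vera ∩ Gita: 10:00-12:30, 14:30-19:00.
Xiulan ∩ Vera ∩ Gita ∩ Kavya: 10:00-12:30, 14:30-18:00.
Xiulan ∩ Vera ∩ Gita ∩ Kavya ∩ Mei: 10:00-12:30, 14:30-18:00.
Xiulan ∩ Vera ∩ Gita ∩ Kavya ∩ Mei ∩ Emeka: 10:00-12:30, 16:00-18:00.
Xiulan ∩ Vera ∩ Gita ∩ Kavya ∩ Mei ∩ Emeka ∩ Diego: 10:00-12:30, 16:00-18:00.
The longest is 10:00-12:30 at 150 minutes.

150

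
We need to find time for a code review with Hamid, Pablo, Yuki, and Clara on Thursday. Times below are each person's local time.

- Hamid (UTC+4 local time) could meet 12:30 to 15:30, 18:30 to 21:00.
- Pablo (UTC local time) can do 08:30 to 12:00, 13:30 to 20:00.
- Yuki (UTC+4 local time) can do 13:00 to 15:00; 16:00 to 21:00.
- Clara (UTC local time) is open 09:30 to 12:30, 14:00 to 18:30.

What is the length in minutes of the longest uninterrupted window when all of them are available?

150

Hamid in UTC: 08:30-11:30, 14:30-17:00 (subtract 4h to convert from UTC+4).
Pablo in UTC: 08:30-12:00, 13:30-20:00.
Yuki in UTC: 09:00-11:00, 12:00-17:00 (subtract 4h to convert from UTC+4).
Clara in UTC: 09:30-12:30, 14:00-18:30.
Hamid ∩ Pablo: 08:30-11:30, 14:30-17:00.
Hamid ∩ Pablo ∩ Yuki: 09:00-11:00, 14:30-17:00.
Hamid ∩ Pablo ∩ Yuki ∩ Clara: 09:30-11:00, 14:30-17:00.
So the common availability across everyone is 09:30-11:00, 14:30-17:00.
The longest is 14:30-17:00 at 150 minutes.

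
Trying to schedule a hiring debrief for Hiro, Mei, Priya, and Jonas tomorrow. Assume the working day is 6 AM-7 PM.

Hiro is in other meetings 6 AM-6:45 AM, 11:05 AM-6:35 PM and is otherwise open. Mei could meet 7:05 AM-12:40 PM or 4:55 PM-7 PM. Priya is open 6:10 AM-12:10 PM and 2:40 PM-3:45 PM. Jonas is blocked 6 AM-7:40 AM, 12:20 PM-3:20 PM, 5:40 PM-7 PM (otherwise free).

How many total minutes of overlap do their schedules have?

205

Hiro free: 06:45-11:05, 18:35-19:00 (invert busy blocks within the working day).
Mei free: 07:05-12:40, 16:55-19:00.
Priya free: 06:10-12:10, 14:40-15:45.
Jonas free: 07:40-12:20, 15:20-17:40 (invert busy blocks within the working day).
Hiro ∩ Mei: 07:05-11:05, 18:35-19:00.
Hiro ∩ Mei ∩ Priya: 07:05-11:05.
Hiro ∩ Mei ∩ Priya ∩ Jonas: 07:40-11:05.
That's a single block of 205 minutes.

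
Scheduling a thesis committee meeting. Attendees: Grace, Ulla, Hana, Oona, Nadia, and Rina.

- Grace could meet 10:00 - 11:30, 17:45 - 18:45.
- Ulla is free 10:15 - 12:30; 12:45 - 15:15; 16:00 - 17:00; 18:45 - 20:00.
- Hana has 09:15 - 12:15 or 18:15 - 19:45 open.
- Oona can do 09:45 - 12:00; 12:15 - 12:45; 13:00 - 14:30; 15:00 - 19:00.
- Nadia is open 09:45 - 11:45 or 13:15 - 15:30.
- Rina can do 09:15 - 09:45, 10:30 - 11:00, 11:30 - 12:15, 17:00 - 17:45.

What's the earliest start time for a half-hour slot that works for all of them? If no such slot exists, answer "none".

10:30

Grace ∩ Ulla: 10:15-11:30.
Grace ∩ Ulla ∩ Hana: 10:15-11:30.
Grace ∩ Ulla ∩ Hana ∩ Oona: 10:15-11:30.
Grace ∩ Ulla ∩ Hana ∩ Oona ∩ Nadia: 10:15-11:30.
Grace ∩ Ulla ∩ Hana ∩ Oona ∩ Nadia ∩ Rina: 10:30-11:00.
The first common window of at least 30 minutes is 10:30-11:00, so the earliest start is 10:30.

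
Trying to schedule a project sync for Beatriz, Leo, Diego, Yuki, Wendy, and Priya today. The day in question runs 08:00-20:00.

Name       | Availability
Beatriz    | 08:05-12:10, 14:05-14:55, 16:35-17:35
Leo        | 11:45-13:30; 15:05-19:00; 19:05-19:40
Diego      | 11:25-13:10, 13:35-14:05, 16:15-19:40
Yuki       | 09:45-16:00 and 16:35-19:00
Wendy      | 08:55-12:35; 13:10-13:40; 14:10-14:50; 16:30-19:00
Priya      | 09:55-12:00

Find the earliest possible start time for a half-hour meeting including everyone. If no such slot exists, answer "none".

none

Beatriz ∩ Leo: 11:45-12:10, 16:35-17:35.
Beatriz ∩ Leo ∩ Diego: 11:45-12:10, 16:35-17:35.
Beatriz ∩ Leo ∩ Diego ∩ Yuki: 11:45-12:10, 16:35-17:35.
Beatriz ∩ Leo ∩ Diego ∩ Yuki ∩ Wendy: 11:45-12:10, 16:35-17:35.
Beatriz ∩ Leo ∩ Diego ∩ Yuki ∩ Wendy ∩ Priya: 11:45-12:00.
No common window is at least 30 minutes long.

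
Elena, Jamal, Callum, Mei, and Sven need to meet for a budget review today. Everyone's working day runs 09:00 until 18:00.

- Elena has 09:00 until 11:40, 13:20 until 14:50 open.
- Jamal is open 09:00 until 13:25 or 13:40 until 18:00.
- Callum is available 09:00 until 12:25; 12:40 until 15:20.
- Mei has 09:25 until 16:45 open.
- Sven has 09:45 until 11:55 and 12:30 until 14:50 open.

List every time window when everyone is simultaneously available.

09:45-11:40, 13:20-13:25, 13:40-14:50

Elena ∩ Jamal: 09:00-11:40, 13:20-13:25, 13:40-14:50.
Elena ∩ Jamal ∩ Callum: 09:00-11:40, 13:20-13:25, 13:40-14:50.
Elena ∩ Jamal ∩ Callum ∩ Mei: 09:25-11:40, 13:20-13:25, 13:40-14:50.
Elena ∩ Jamal ∩ Callum ∩ Mei ∩ Sven: 09:45-11:40, 13:20-13:25, 13:40-14:50.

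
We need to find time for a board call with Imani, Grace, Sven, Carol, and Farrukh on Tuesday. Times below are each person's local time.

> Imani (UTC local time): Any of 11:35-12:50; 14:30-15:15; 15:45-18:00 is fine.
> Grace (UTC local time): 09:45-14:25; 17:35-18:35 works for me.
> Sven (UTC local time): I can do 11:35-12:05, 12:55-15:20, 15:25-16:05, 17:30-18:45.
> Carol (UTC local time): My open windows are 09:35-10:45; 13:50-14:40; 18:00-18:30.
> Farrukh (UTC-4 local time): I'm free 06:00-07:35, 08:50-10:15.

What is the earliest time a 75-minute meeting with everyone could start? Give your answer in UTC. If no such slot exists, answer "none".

Imani in UTC: 11:35-12:50, 14:30-15:15, 15:45-18:00.
Grace in UTC: 09:45-14:25, 17:35-18:35.
Sven in UTC: 11:35-12:05, 12:55-15:20, 15:25-16:05, 17:30-18:45.
Carol in UTC: 09:35-10:45, 13:50-14:40, 18:00-18:30.
Farrukh in UTC: 10:00-11:35, 12:50-14:15 (add 4h to convert from UTC-4).
Imani ∩ Grace: 11:35-12:50, 17:35-18:00.
Imani ∩ Grace ∩ Sven: 11:35-12:05, 17:35-18:00.
Imani ∩ Grace ∩ Sven ∩ Carol: ∅.
Imani ∩ Grace ∩ Sven ∩ Carol ∩ Farrukh: ∅.
There is no time when everyone is free.
No common window is at least 75 minutes long.

none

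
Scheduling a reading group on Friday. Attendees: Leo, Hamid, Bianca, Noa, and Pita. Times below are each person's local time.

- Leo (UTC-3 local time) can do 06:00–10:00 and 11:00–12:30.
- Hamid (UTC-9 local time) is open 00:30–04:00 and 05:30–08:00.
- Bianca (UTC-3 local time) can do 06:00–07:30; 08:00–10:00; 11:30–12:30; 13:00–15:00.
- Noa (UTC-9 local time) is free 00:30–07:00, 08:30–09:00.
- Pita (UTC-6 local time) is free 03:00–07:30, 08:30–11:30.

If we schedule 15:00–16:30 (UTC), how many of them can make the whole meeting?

2

Leo in UTC: 09:00-13:00, 14:00-15:30 (add 3h to convert from UTC-3).
Hamid in UTC: 09:30-13:00, 14:30-17:00 (add 9h to convert from UTC-9).
Bianca in UTC: 09:00-10:30, 11:00-13:00, 14:30-15:30, 16:00-18:00 (add 3h to convert from UTC-3).
Noa in UTC: 09:30-16:00, 17:30-18:00 (add 9h to convert from UTC-9).
Pita in UTC: 09:00-13:30, 14:30-17:30 (add 6h to convert from UTC-6).
Hamid and Pita can make the full 15:00-16:30 slot — that's 2.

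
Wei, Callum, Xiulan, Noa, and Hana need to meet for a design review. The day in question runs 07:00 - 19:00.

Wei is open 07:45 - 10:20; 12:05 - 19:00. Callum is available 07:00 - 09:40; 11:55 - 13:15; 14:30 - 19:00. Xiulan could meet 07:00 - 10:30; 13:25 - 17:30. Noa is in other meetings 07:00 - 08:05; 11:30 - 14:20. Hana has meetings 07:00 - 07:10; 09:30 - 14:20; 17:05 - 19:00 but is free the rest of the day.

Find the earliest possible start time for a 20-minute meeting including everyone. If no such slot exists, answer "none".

08:05

Wei free: 07:45-10:20, 12:05-19:00.
Callum free: 07:00-09:40, 11:55-13:15, 14:30-19:00.
Xiulan free: 07:00-10:30, 13:25-17:30.
Noa free: 08:05-11:30, 14:20-19:00 (invert busy blocks within the working day).
Hana free: 07:10-09:30, 14:20-17:05 (invert busy blocks within the working day).
Wei ∩ Callum: 07:45-09:40, 12:05-13:15, 14:30-19:00.
Wei ∩ Callum ∩ Xiulan: 07:45-09:40, 14:30-17:30.
Wei ∩ Callum ∩ Xiulan ∩ Noa: 08:05-09:40, 14:30-17:30.
Wei ∩ Callum ∩ Xiulan ∩ Noa ∩ Hana: 08:05-09:30, 14:30-17:05.
The first common window of at least 20 minutes is 08:05-09:30, so the earliest start is 08:05.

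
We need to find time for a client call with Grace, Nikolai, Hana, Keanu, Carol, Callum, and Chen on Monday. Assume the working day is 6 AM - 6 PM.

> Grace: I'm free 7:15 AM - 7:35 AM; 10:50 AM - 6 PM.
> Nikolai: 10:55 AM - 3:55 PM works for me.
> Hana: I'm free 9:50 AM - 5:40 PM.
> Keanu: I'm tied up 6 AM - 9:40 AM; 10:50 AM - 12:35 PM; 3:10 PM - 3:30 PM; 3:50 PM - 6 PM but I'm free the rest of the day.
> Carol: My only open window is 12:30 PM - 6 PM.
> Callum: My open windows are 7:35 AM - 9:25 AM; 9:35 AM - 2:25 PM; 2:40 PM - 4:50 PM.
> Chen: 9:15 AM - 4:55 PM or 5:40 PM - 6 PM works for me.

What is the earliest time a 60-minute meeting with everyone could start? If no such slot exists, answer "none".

12:35

Grace free: 07:15-07:35, 10:50-18:00.
Nikolai free: 10:55-15:55.
Hana free: 09:50-17:40.
Keanu free: 09:40-10:50, 12:35-15:10, 15:30-15:50 (invert busy blocks within the working day).
Carol free: 12:30-18:00.
Callum free: 07:35-09:25, 09:35-14:25, 14:40-16:50.
Chen free: 09:15-16:55, 17:40-18:00.
Grace ∩ Nikolai: 10:55-15:55.
Grace ∩ Nikolai ∩ Hana: 10:55-15:55.
Grace ∩ Nikolai ∩ Hana ∩ Keanu: 12:35-15:10, 15:30-15:50.
Grace ∩ Nikolai ∩ Hana ∩ Keanu ∩ Carol: 12:35-15:10, 15:30-15:50.
Grace ∩ Nikolai ∩ Hana ∩ Keanu ∩ Carol ∩ Callum: 12:35-14:25, 14:40-15:10, 15:30-15:50.
Grace ∩ Nikolai ∩ Hana ∩ Keanu ∩ Carol ∩ Callum ∩ Chen: 12:35-14:25, 14:40-15:10, 15:30-15:50.
The first common window of at least 60 minutes is 12:35-14:25, so the earliest start is 12:35.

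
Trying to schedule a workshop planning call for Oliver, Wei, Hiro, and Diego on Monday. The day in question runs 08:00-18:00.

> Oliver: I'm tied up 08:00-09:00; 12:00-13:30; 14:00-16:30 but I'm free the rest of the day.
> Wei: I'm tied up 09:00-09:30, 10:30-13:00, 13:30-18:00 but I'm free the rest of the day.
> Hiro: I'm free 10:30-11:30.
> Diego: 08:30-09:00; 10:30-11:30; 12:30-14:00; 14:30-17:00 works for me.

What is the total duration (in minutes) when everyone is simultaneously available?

Oliver free: 09:00-12:00, 13:30-14:00, 16:30-18:00 (invert busy blocks within the working day).
Wei free: 08:00-09:00, 09:30-10:30, 13:00-13:30 (invert busy blocks within the working day).
Hiro free: 10:30-11:30.
Diego free: 08:30-09:00, 10:30-11:30, 12:30-14:00, 14:30-17:00.
Oliver ∩ Wei: 09:30-10:30.
Oliver ∩ Wei ∩ Hiro: ∅.
Oliver ∩ Wei ∩ Hiro ∩ Diego: ∅.
There is no time when everyone is free.
There is no common window, so the total is 0 minutes.

0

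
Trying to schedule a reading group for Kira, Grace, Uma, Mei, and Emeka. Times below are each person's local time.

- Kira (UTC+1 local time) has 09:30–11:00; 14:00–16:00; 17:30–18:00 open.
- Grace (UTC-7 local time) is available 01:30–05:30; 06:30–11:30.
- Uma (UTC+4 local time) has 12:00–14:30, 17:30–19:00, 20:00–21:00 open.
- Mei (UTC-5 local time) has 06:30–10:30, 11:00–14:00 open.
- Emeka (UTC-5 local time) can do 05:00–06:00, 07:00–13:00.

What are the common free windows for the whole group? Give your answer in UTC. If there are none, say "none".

13:30-15:00, 16:30-17:00

Kira in UTC: 08:30-10:00, 13:00-15:00, 16:30-17:00 (subtract 1h to convert from UTC+1).
Grace in UTC: 08:30-12:30, 13:30-18:30 (add 7h to convert from UTC-7).
Uma in UTC: 08:00-10:30, 13:30-15:00, 16:00-17:00 (subtract 4h to convert from UTC+4).
Mei in UTC: 11:30-15:30, 16:00-19:00 (add 5h to convert from UTC-5).
Emeka in UTC: 10:00-11:00, 12:00-18:00 (add 5h to convert from UTC-5).
Kira ∩ Grace: 08:30-10:00, 13:30-15:00, 16:30-17:00.
Kira ∩ Grace ∩ Uma: 08:30-10:00, 13:30-15:00, 16:30-17:00.
Kira ∩ Grace ∩ Uma ∩ Mei: 13:30-15:00, 16:30-17:00.
Kira ∩ Grace ∩ Uma ∩ Mei ∩ Emeka: 13:30-15:00, 16:30-17:00.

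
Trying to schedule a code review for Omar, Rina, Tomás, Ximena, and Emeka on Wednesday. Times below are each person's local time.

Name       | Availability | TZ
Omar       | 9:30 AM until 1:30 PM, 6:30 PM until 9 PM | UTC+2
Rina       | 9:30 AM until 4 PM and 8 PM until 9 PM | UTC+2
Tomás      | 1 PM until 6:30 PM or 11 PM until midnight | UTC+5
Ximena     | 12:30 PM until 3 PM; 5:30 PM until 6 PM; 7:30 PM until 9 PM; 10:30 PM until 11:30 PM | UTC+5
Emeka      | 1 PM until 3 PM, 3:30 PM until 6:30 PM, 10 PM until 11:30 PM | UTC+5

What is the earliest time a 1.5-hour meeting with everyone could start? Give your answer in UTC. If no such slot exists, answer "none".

08:00

Omar in UTC: 07:30-11:30, 16:30-19:00 (subtract 2h to convert from UTC+2).
Rina in UTC: 07:30-14:00, 18:00-19:00 (subtract 2h to convert from UTC+2).
Tomás in UTC: 08:00-13:30, 18:00-19:00 (subtract 5h to convert from UTC+5).
Ximena in UTC: 07:30-10:00, 12:30-13:00, 14:30-16:00, 17:30-18:30 (subtract 5h to convert from UTC+5).
Emeka in UTC: 08:00-10:00, 10:30-13:30, 17:00-18:30 (subtract 5h to convert from UTC+5).
Omar ∩ Rina: 07:30-11:30, 18:00-19:00.
Omar ∩ Rina ∩ Tomás: 08:00-11:30, 18:00-19:00.
Omar ∩ Rina ∩ Tomás ∩ Ximena: 08:00-10:00, 18:00-18:30.
Omar ∩ Rina ∩ Tomás ∩ Ximena ∩ Emeka: 08:00-10:00, 18:00-18:30.
The first common window of at least 90 minutes is 08:00-10:00, so the earliest start is 08:00.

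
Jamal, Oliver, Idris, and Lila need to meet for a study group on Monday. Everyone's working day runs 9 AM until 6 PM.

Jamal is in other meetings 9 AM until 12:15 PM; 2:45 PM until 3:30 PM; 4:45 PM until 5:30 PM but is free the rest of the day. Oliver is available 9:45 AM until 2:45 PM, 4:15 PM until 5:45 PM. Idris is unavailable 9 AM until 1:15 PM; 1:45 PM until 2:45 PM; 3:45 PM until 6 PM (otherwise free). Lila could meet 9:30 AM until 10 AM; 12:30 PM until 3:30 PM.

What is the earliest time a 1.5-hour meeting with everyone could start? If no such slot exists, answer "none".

Jamal free: 12:15-14:45, 15:30-16:45, 17:30-18:00 (invert busy blocks within the working day).
Oliver free: 09:45-14:45, 16:15-17:45.
Idris free: 13:15-13:45, 14:45-15:45 (invert busy blocks within the working day).
Lila free: 09:30-10:00, 12:30-15:30.
Jamal ∩ Oliver: 12:15-14:45, 16:15-16:45, 17:30-17:45.
Jamal ∩ Oliver ∩ Idris: 13:15-13:45.
Jamal ∩ Oliver ∩ Idris ∩ Lila: 13:15-13:45.
No common window is at least 90 minutes long.

none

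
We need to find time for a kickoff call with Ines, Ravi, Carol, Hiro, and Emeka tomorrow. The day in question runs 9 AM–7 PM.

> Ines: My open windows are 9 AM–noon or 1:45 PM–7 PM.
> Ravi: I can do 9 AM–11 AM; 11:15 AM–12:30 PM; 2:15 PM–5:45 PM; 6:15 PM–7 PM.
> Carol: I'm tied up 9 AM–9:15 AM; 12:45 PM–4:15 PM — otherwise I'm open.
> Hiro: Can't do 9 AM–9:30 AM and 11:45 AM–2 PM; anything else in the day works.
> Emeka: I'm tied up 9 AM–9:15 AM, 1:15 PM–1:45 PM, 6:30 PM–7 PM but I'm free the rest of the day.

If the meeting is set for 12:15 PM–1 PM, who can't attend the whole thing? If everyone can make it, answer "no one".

Ines free: 09:00-12:00, 13:45-19:00.
Ravi free: 09:00-11:00, 11:15-12:30, 14:15-17:45, 18:15-19:00.
Carol free: 09:15-12:45, 16:15-19:00 (invert busy blocks within the working day).
Hiro free: 09:30-11:45, 14:00-19:00 (invert busy blocks within the working day).
Emeka free: 09:15-13:15, 13:45-18:30 (invert busy blocks within the working day).
Ines: not fully free for 12:15-13:00. Ravi: not fully free for 12:15-13:00. Carol: not fully free for 12:15-13:00. Hiro: not fully free for 12:15-13:00. Emeka: free for 12:15-13:00.

Carol, Hiro, Ines, Ravi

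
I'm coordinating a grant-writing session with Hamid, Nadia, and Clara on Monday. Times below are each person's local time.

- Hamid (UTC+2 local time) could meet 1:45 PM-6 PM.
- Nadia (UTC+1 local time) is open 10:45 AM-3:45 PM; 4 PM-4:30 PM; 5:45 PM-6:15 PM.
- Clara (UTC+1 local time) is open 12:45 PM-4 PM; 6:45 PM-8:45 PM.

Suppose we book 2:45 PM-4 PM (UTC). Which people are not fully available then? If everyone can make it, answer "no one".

Clara, Nadia

Hamid in UTC: 11:45-16:00 (subtract 2h to convert from UTC+2).
Nadia in UTC: 09:45-14:45, 15:00-15:30, 16:45-17:15 (subtract 1h to convert from UTC+1).
Clara in UTC: 11:45-15:00, 17:45-19:45 (subtract 1h to convert from UTC+1).
Hamid: free for 14:45-16:00. Nadia: not fully free for 14:45-16:00. Clara: not fully free for 14:45-16:00.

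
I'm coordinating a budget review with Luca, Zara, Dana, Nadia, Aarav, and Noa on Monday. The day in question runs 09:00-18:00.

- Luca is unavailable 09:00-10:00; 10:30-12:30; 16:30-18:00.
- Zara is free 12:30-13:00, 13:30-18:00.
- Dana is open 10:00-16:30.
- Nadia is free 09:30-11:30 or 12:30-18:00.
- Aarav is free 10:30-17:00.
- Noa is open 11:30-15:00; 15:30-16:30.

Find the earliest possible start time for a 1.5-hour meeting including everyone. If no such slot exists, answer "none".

13:30

Luca free: 10:00-10:30, 12:30-16:30 (invert busy blocks within the working day).
Zara free: 12:30-13:00, 13:30-18:00.
Dana free: 10:00-16:30.
Nadia free: 09:30-11:30, 12:30-18:00.
Aarav free: 10:30-17:00.
Noa free: 11:30-15:00, 15:30-16:30.
Luca ∩ Zara: 12:30-13:00, 13:30-16:30.
Luca ∩ Zara ∩ Dana: 12:30-13:00, 13:30-16:30.
Luca ∩ Zara ∩ Dana ∩ Nadia: 12:30-13:00, 13:30-16:30.
Luca ∩ Zara ∩ Dana ∩ Nadia ∩ Aarav: 12:30-13:00, 13:30-16:30.
Luca ∩ Zara ∩ Dana ∩ Nadia ∩ Aarav ∩ Noa: 12:30-13:00, 13:30-15:00, 15:30-16:30.
The first common window of at least 90 minutes is 13:30-15:00, so the earliest start is 13:30.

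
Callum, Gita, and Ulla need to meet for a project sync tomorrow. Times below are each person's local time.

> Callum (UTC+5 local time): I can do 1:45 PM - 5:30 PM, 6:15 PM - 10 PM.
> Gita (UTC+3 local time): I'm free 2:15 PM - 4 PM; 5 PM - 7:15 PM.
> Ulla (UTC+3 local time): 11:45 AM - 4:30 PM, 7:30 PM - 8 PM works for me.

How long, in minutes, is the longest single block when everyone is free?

75

Callum in UTC: 08:45-12:30, 13:15-17:00 (subtract 5h to convert from UTC+5).
Gita in UTC: 11:15-13:00, 14:00-16:15 (subtract 3h to convert from UTC+3).
Ulla in UTC: 08:45-13:30, 16:30-17:00 (subtract 3h to convert from UTC+3).
Callum ∩ Gita: 11:15-12:30, 14:00-16:15.
Callum ∩ Gita ∩ Ulla: 11:15-12:30.
So the common availability across everyone is 11:15-12:30.
The longest is 11:15-12:30 at 75 minutes.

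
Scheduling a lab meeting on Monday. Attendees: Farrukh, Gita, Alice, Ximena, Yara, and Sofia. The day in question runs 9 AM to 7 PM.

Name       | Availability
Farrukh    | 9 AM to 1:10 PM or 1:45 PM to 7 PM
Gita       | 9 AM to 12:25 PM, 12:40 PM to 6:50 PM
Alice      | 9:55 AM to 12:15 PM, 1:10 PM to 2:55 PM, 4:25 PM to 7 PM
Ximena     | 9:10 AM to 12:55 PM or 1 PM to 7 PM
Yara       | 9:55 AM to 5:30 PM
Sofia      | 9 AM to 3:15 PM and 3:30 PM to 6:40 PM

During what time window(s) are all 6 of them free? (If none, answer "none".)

Farrukh ∩ Gita: 09:00-12:25, 12:40-13:10, 13:45-18:50.
Farrukh ∩ Gita ∩ Alice: 09:55-12:15, 13:45-14:55, 16:25-18:50.
Farrukh ∩ Gita ∩ Alice ∩ Ximena: 09:55-12:15, 13:45-14:55, 16:25-18:50.
Farrukh ∩ Gita ∩ Alice ∩ Ximena ∩ Yara: 09:55-12:15, 13:45-14:55, 16:25-17:30.
Farrukh ∩ Gita ∩ Alice ∩ Ximena ∩ Yara ∩ Sofia: 09:55-12:15, 13:45-14:55, 16:25-17:30.
So the common availability across everyone is 09:55-12:15, 13:45-14:55, 16:25-17:30.

09:55-12:15, 13:45-14:55, 16:25-17:30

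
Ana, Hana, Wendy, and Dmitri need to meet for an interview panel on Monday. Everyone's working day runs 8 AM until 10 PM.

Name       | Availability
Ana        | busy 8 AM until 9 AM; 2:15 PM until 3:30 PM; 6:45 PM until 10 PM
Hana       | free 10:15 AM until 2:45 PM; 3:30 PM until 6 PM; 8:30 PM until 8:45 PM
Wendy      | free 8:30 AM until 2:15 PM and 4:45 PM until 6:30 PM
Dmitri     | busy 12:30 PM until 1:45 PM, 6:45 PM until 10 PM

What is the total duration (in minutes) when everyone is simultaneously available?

240

Ana free: 09:00-14:15, 15:30-18:45 (invert busy blocks within the working day).
Hana free: 10:15-14:45, 15:30-18:00, 20:30-20:45.
Wendy free: 08:30-14:15, 16:45-18:30.
Dmitri free: 08:00-12:30, 13:45-18:45 (invert busy blocks within the working day).
Ana ∩ Hana: 10:15-14:15, 15:30-18:00.
Ana ∩ Hana ∩ Wendy: 10:15-14:15, 16:45-18:00.
Ana ∩ Hana ∩ Wendy ∩ Dmitri: 10:15-12:30, 13:45-14:15, 16:45-18:00.
Those are the intersection windows.
Summing the common windows: 135 + 30 + 75 = 240 minutes.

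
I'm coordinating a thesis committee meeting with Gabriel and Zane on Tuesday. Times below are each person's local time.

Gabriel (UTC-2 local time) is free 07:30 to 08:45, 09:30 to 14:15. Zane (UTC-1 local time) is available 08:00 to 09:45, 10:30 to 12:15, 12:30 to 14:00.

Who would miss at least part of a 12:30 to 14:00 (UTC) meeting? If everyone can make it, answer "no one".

Gabriel in UTC: 09:30-10:45, 11:30-16:15 (add 2h to convert from UTC-2).
Zane in UTC: 09:00-10:45, 11:30-13:15, 13:30-15:00 (add 1h to convert from UTC-1).
Gabriel: free for 12:30-14:00. Zane: not fully free for 12:30-14:00.

Zane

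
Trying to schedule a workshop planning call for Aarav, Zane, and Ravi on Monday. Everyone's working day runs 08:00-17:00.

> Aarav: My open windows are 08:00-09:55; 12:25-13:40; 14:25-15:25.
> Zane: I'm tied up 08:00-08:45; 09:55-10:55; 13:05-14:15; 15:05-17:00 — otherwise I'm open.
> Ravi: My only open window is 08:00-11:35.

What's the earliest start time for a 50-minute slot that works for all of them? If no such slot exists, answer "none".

Aarav free: 08:00-09:55, 12:25-13:40, 14:25-15:25.
Zane free: 08:45-09:55, 10:55-13:05, 14:15-15:05 (invert busy blocks within the working day).
Ravi free: 08:00-11:35.
Aarav ∩ Zane: 08:45-09:55, 12:25-13:05, 14:25-15:05.
Aarav ∩ Zane ∩ Ravi: 08:45-09:55.
So the common availability across everyone is 08:45-09:55.
The first common window of at least 50 minutes is 08:45-09:55, so the earliest start is 08:45.

08:45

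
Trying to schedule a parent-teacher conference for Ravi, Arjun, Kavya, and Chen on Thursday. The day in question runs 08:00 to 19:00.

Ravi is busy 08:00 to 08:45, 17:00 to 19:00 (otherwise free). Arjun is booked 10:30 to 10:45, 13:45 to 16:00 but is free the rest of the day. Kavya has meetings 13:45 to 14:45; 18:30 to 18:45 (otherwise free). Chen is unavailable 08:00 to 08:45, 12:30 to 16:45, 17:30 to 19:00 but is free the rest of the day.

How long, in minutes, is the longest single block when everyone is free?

Ravi free: 08:45-17:00 (invert busy blocks within the working day).
Arjun free: 08:00-10:30, 10:45-13:45, 16:00-19:00 (invert busy blocks within the working day).
Kavya free: 08:00-13:45, 14:45-18:30, 18:45-19:00 (invert busy blocks within the working day).
Chen free: 08:45-12:30, 16:45-17:30 (invert busy blocks within the working day).
Ravi ∩ Arjun: 08:45-10:30, 10:45-13:45, 16:00-17:00.
Ravi ∩ Arjun ∩ Kavya: 08:45-10:30, 10:45-13:45, 16:00-17:00.
Ravi ∩ Arjun ∩ Kavya ∩ Chen: 08:45-10:30, 10:45-12:30, 16:45-17:00.
The longest is 08:45-10:30 at 105 minutes.

105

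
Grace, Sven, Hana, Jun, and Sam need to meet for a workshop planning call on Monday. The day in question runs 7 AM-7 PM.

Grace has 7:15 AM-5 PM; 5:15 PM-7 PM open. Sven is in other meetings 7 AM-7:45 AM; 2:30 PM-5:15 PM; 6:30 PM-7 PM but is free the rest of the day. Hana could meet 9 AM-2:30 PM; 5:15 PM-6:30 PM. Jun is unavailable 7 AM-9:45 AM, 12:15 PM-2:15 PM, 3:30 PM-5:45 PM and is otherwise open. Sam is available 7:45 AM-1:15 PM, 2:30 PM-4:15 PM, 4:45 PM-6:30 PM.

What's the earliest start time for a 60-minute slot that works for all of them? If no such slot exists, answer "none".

09:45

Grace free: 07:15-17:00, 17:15-19:00.
Sven free: 07:45-14:30, 17:15-18:30 (invert busy blocks within the working day).
Hana free: 09:00-14:30, 17:15-18:30.
Jun free: 09:45-12:15, 14:15-15:30, 17:45-19:00 (invert busy blocks within the working day).
Sam free: 07:45-13:15, 14:30-16:15, 16:45-18:30.
Grace ∩ Sven: 07:45-14:30, 17:15-18:30.
Grace ∩ Sven ∩ Hana: 09:00-14:30, 17:15-18:30.
Grace ∩ Sven ∩ Hana ∩ Jun: 09:45-12:15, 14:15-14:30, 17:45-18:30.
Grace ∩ Sven ∩ Hana ∩ Jun ∩ Sam: 09:45-12:15, 17:45-18:30.
The first common window of at least 60 minutes is 09:45-12:15, so the earliest start is 09:45.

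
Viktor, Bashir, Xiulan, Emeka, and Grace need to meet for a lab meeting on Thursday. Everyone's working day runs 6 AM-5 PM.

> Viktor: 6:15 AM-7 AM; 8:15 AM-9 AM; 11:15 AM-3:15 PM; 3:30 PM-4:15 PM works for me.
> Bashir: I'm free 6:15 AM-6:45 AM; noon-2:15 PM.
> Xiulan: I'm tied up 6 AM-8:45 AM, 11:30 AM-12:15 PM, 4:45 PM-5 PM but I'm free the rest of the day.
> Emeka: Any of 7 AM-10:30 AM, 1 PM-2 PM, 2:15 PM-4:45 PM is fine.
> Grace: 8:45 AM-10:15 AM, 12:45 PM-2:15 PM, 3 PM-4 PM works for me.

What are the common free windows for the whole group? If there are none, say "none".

13:00-14:00

Viktor free: 06:15-07:00, 08:15-09:00, 11:15-15:15, 15:30-16:15.
Bashir free: 06:15-06:45, 12:00-14:15.
Xiulan free: 08:45-11:30, 12:15-16:45 (invert busy blocks within the working day).
Emeka free: 07:00-10:30, 13:00-14:00, 14:15-16:45.
Grace free: 08:45-10:15, 12:45-14:15, 15:00-16:00.
Viktor ∩ Bashir: 06:15-06:45, 12:00-14:15.
Viktor ∩ Bashir ∩ Xiulan: 12:15-14:15.
Viktor ∩ Bashir ∩ Xiulan ∩ Emeka: 13:00-14:00.
Viktor ∩ Bashir ∩ Xiulan ∩ Emeka ∩ Grace: 13:00-14:00.
Those are the intersection windows.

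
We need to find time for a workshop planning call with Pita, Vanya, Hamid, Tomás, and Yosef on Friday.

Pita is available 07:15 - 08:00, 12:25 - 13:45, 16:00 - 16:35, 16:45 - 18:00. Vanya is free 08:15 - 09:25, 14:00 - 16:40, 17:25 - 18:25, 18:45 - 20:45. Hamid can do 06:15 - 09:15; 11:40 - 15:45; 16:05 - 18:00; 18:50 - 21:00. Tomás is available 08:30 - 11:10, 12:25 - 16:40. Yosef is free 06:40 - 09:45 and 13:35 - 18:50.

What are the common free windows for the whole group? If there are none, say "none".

16:05-16:35

Pita ∩ Vanya: 16:00-16:35, 17:25-18:00.
Pita ∩ Vanya ∩ Hamid: 16:05-16:35, 17:25-18:00.
Pita ∩ Vanya ∩ Hamid ∩ Tomás: 16:05-16:35.
Pita ∩ Vanya ∩ Hamid ∩ Tomás ∩ Yosef: 16:05-16:35.
Those are the intersection windows.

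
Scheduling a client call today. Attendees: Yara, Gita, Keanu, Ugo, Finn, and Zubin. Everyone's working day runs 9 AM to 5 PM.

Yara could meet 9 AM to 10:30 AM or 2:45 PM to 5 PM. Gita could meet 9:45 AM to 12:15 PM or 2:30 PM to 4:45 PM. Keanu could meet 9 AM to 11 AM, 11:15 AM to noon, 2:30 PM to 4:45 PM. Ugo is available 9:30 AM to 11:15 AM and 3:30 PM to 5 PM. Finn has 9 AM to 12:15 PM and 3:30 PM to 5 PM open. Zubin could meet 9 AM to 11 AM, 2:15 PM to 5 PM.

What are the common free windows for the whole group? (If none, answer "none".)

09:45-10:30, 15:30-16:45

Yara ∩ Gita: 09:45-10:30, 14:45-16:45.
Yara ∩ Gita ∩ Keanu: 09:45-10:30, 14:45-16:45.
Yara ∩ Gita ∩ Keanu ∩ Ugo: 09:45-10:30, 15:30-16:45.
Yara ∩ Gita ∩ Keanu ∩ Ugo ∩ Finn: 09:45-10:30, 15:30-16:45.
Yara ∩ Gita ∩ Keanu ∩ Ugo ∩ Finn ∩ Zubin: 09:45-10:30, 15:30-16:45.
Those are the intersection windows.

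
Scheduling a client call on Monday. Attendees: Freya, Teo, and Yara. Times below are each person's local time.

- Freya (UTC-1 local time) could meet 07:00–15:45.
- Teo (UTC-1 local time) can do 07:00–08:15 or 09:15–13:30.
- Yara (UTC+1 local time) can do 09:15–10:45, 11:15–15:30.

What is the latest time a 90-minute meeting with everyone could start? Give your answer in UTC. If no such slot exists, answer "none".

Freya in UTC: 08:00-16:45 (add 1h to convert from UTC-1).
Teo in UTC: 08:00-09:15, 10:15-14:30 (add 1h to convert from UTC-1).
Yara in UTC: 08:15-09:45, 10:15-14:30 (subtract 1h to convert from UTC+1).
Freya ∩ Teo: 08:00-09:15, 10:15-14:30.
Freya ∩ Teo ∩ Yara: 08:15-09:15, 10:15-14:30.
The last common window of at least 90 minutes is 10:15-14:30; a 90-minute meeting can start as late as 13:00 and still end by 14:30.

13:00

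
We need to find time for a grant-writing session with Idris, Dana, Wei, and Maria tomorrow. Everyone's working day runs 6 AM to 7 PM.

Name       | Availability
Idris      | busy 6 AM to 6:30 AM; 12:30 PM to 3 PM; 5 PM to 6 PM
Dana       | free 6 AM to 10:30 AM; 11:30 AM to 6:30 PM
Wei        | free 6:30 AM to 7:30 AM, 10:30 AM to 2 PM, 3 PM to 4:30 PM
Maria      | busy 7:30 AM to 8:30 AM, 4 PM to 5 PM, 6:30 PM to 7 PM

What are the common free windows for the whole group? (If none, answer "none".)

06:30-07:30, 11:30-12:30, 15:00-16:00

Idris free: 06:30-12:30, 15:00-17:00, 18:00-19:00 (invert busy blocks within the working day).
Dana free: 06:00-10:30, 11:30-18:30.
Wei free: 06:30-07:30, 10:30-14:00, 15:00-16:30.
Maria free: 06:00-07:30, 08:30-16:00, 17:00-18:30 (invert busy blocks within the working day).
Idris ∩ Dana: 06:30-10:30, 11:30-12:30, 15:00-17:00, 18:00-18:30.
Idris ∩ Dana ∩ Wei: 06:30-07:30, 11:30-12:30, 15:00-16:30.
Idris ∩ Dana ∩ Wei ∩ Maria: 06:30-07:30, 11:30-12:30, 15:00-16:00.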